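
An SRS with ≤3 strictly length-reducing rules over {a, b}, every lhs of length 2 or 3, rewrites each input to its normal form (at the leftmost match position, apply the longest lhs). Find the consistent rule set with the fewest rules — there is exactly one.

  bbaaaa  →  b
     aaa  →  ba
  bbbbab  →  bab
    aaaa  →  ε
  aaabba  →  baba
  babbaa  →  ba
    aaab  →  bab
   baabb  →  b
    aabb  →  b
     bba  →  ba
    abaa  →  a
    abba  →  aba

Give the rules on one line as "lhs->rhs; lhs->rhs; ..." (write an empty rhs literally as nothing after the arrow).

aa->b; baa->; bb->b

  | bbaaaa => baaaa => aa => b
  | aaa => ba
  | bbbbab => bbbab => bbab => bab
  | aaaa => baa => ε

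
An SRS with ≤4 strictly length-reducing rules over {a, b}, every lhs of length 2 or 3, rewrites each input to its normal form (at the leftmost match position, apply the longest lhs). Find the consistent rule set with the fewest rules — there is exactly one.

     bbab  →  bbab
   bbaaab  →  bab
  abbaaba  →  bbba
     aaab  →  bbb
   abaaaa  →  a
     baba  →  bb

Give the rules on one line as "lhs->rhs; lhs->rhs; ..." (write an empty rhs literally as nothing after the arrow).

  | bbab
  | bbaaab => bab
  | abbaaba => aaaba => bbba
  | aaab => bbb

aaa->bb; aba->b; abb->a; baa->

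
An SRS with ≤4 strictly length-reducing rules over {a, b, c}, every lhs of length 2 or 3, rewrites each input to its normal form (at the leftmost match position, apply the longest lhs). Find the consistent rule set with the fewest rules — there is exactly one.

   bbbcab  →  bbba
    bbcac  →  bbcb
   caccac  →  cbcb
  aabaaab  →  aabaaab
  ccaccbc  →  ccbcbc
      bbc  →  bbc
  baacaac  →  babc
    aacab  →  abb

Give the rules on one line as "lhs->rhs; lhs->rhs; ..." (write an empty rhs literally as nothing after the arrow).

  | bbbcab => bbba
  | bbcac => bbcb
  | caccac => cbcac => cbcb
  | aabaaab

ac->b; aca->ac; cab->a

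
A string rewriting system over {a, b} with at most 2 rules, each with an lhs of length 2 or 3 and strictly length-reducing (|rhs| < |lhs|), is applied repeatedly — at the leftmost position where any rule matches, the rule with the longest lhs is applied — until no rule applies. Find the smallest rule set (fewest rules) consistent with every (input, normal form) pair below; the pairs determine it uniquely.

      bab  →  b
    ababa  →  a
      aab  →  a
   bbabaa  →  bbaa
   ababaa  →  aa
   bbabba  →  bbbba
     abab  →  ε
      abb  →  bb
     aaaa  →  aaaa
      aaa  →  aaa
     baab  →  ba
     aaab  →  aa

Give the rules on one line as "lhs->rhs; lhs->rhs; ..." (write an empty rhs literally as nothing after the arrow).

ab->; abb->bb

  | bab => b
  | ababa => aba => a
  | aab => a
  | bbabaa => bbaa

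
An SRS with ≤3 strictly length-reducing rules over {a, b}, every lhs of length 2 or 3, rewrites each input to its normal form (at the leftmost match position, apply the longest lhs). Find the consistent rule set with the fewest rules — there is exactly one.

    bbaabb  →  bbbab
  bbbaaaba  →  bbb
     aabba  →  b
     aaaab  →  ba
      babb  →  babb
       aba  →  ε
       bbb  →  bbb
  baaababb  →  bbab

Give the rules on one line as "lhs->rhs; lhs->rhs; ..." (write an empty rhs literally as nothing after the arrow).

aa->; aab->ba; aba->aa

  | bbaabb => bbbab
  | bbbaaaba => bbbaba => bbbaa => bbb
  | aabba => baba => baa => b
  | aaaab => aab => ba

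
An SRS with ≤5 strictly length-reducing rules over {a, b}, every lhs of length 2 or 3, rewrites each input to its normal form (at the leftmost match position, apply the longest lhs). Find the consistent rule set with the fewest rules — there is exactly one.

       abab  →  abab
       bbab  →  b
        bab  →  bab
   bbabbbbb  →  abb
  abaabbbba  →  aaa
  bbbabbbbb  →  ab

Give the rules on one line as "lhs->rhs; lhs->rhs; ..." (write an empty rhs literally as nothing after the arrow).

aab->; baa->aa; bba->; bbb->a

  | abab
  | bbab => b
  | bab
  | bbabbbbb => bbbbb => abb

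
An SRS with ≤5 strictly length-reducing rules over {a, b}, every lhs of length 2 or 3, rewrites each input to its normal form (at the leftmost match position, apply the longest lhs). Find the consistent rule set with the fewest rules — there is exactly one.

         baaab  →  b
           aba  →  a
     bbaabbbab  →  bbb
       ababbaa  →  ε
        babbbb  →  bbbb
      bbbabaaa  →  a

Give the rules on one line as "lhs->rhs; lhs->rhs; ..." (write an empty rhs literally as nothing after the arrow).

aa->; ab->b; ba->a; bab->b

  | baaab => aaab => ab => b
  | aba => ba => a
  | bbaabbbab => baabbbab => aabbbab => bbbab => bbb
  | ababbaa => babbaa => bbaa => baa => aa => ε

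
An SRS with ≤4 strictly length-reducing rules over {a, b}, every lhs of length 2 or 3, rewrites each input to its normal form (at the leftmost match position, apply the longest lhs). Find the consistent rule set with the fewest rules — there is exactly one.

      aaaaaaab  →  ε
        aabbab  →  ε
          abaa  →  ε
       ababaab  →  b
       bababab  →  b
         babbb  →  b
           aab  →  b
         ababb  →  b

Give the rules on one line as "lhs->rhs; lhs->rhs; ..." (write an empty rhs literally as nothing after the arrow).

aa->; ab->; bb->

  | aaaaaaab => aaaaab => aaab => ab => ε
  | aabbab => bbab => ab => ε
  | abaa => aa => ε
  | ababaab => abaab => aab => b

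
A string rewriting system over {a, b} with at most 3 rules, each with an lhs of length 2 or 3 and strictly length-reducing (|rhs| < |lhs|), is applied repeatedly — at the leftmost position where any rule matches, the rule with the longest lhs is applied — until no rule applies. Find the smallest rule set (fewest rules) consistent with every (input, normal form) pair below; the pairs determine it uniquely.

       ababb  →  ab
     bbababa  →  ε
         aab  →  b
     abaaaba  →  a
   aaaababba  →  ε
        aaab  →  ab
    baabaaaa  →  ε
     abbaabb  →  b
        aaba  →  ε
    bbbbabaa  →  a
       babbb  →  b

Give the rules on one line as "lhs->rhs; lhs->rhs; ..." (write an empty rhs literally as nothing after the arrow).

  | ababb => abb => ab
  | bbababa => bababa => baba => ba => ε
  | aab => b
  | abaaaba => aaaba => aba => a

aa->; ba->; bb->b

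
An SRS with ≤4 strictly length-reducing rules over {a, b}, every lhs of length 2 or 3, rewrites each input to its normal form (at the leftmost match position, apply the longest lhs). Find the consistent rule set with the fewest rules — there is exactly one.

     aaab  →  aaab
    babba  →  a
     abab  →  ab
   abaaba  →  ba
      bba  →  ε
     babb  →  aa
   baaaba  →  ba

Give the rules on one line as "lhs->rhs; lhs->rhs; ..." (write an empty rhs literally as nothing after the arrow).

aba->ba; bab->ab; bb->a; bba->

  | aaab
  | babba => abba => a
  | abab => bab => ab
  | abaaba => baaba => baba => aba => ba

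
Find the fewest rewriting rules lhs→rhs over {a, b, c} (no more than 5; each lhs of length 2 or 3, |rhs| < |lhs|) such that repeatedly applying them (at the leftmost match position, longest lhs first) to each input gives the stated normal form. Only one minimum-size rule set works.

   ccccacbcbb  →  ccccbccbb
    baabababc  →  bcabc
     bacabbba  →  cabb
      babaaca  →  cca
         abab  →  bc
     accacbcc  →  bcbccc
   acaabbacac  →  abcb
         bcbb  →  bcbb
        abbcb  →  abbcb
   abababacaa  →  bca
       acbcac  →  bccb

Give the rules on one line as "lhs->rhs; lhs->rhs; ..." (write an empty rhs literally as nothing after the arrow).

ac->b; acb->bc; ba->; bab->cc

  | ccccacbcbb => ccccbccbb
  | baabababc => abababc => accabc => bcabc
  | bacabbba => cabbba => cabb
  | babaaca => ccaaca => ccaba => cca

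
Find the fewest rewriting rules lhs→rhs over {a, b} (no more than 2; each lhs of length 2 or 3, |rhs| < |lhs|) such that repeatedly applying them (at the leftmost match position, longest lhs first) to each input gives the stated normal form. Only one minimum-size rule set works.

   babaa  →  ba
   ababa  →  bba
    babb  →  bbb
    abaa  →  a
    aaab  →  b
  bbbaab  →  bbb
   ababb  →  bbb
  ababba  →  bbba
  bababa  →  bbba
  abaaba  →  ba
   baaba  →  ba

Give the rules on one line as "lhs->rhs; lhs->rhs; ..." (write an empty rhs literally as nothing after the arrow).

  | babaa => bbaa => ba
  | ababa => baba => bba
  | babb => bbb
  | abaa => baa => a

ab->b; baa->a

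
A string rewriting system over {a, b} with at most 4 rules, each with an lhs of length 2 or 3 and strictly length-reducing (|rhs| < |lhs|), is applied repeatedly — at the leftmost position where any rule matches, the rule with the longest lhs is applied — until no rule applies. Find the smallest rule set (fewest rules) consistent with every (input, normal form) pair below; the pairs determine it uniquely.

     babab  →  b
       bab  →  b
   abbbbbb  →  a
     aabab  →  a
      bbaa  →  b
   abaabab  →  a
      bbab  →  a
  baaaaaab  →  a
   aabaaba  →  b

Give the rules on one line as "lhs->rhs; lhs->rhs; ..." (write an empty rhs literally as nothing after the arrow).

aa->b; aaa->aa; ba->; bb->a

  | babab => bab => b
  | bab => b
  | abbbbbb => aabbbb => bbbbb => abbb => aab => bb => a
  | aabab => bbab => aab => bb => a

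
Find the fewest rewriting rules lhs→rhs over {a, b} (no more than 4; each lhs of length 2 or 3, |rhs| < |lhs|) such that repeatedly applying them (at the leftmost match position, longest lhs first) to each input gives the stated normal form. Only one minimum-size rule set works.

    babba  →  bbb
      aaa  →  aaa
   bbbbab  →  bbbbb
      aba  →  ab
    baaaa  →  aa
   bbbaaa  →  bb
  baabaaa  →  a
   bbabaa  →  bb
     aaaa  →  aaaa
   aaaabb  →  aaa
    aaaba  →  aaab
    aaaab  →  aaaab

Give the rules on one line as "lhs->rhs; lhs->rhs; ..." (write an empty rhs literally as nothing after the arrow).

  | babba => bbba => bbb
  | aaa
  | bbbbab => bbbbb
  | aba => ab

abb->; ba->b; baa->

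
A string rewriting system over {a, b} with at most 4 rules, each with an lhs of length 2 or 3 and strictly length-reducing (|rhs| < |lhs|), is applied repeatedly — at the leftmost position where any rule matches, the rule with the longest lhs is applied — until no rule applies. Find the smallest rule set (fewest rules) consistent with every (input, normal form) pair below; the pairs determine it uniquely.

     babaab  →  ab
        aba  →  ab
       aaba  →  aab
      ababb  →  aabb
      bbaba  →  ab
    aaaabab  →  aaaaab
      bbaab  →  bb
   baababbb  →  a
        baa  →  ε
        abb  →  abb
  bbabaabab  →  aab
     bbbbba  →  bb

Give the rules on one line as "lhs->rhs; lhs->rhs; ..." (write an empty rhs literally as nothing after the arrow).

ba->b; baa->; bab->ab; bbb->

  | babaab => abaab => ab
  | aba => ab
  | aaba => aab
  | ababb => aabb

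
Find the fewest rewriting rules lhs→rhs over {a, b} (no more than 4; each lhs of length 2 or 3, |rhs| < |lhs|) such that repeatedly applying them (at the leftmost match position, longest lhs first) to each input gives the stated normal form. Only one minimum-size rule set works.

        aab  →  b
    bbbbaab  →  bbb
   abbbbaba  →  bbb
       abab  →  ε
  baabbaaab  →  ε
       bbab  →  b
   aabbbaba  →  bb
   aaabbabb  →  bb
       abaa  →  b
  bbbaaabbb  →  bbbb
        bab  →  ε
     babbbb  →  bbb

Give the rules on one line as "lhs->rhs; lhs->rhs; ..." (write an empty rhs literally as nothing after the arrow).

ab->b; ba->b; bab->

  | aab => ab => b
  | bbbbaab => bbbbab => bbb
  | abbbbaba => bbbbaba => bbba => bbb
  | abab => bab => ε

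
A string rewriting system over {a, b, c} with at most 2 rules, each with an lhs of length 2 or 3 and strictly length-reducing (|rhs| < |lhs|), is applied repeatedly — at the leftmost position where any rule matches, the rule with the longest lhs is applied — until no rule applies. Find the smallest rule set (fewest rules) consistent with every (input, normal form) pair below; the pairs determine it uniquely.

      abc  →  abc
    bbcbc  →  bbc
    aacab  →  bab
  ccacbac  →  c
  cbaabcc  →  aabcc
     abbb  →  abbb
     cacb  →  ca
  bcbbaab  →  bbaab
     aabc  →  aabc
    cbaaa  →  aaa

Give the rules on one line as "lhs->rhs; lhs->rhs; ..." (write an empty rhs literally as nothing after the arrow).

  | abc
  | bbcbc => bbc
  | aacab => bab
  | ccacbac => ccaac => ccb => c

aac->b; cb->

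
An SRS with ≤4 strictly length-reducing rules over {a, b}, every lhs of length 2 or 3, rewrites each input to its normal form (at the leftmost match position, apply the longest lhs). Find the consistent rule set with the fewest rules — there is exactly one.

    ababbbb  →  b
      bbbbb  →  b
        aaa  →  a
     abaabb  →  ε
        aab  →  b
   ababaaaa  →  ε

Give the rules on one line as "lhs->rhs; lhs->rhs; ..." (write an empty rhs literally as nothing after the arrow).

  | ababbbb => abbbb => bbb => b
  | bbbbb => bbb => b
  | aaa => a
  | abaabb => aabb => bb => ε

aa->; ab->; bb->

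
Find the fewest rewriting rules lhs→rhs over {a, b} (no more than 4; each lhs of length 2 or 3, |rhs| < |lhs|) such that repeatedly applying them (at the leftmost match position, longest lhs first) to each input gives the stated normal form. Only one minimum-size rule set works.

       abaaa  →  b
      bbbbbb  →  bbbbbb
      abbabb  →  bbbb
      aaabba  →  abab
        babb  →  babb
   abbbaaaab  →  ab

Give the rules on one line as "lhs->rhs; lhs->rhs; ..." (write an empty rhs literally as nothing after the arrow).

  | abaaa => aa => b
  | bbbbbb
  | abbabb => aabbb => bbbb
  | aaabba => abbba => abab

aa->b; aaa->ab; baa->; bba->ab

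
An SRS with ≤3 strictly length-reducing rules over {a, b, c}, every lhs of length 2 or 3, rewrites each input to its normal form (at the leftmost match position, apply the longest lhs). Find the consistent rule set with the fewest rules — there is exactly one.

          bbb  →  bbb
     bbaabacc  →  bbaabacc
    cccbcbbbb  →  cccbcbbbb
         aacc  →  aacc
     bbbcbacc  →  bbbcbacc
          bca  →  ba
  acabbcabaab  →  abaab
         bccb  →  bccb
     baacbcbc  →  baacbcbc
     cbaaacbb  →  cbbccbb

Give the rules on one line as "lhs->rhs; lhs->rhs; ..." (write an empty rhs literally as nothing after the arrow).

aaa->bc; ca->a; cab->

  | bbb
  | bbaabacc
  | cccbcbbbb
  | aacc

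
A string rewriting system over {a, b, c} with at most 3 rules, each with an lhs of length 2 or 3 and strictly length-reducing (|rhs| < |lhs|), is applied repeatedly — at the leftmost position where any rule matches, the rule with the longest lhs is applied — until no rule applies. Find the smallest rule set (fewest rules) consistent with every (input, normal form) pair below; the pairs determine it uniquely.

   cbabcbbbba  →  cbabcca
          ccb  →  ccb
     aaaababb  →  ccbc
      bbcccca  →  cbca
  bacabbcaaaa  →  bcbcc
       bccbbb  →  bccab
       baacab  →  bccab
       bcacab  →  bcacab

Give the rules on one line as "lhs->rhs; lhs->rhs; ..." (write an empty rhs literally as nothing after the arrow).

  | cbabcbbbba => cbabcabba => cbabcaaa => cbabcca
  | ccb
  | aaaababb => caababb => ccbabb => ccbaa => ccbc
  | bbcccca => acccca => aabca => cbca

aa->c; bb->a; ccc->ab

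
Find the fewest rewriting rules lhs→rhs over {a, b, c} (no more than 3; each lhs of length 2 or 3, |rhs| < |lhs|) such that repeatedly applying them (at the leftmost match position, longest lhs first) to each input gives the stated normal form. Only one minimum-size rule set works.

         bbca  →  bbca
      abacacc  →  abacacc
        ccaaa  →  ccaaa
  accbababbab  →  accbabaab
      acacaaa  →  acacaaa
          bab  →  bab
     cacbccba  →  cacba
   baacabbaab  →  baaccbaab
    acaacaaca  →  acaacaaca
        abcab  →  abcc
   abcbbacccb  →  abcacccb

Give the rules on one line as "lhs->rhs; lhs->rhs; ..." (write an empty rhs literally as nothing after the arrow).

bba->a; cab->cc; cbc->

  | bbca
  | abacacc
  | ccaaa
  | accbababbab => accbabaab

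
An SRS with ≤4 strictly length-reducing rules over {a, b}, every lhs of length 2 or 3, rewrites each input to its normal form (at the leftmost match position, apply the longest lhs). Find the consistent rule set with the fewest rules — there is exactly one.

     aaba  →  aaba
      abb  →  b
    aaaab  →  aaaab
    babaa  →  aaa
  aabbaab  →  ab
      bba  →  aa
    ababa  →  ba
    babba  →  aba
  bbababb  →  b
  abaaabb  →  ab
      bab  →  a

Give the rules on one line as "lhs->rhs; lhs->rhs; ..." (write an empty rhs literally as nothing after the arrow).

abb->b; baa->; bab->bb; bb->a

  | aaba
  | abb => b
  | aaaab
  | babaa => bbaa => aaa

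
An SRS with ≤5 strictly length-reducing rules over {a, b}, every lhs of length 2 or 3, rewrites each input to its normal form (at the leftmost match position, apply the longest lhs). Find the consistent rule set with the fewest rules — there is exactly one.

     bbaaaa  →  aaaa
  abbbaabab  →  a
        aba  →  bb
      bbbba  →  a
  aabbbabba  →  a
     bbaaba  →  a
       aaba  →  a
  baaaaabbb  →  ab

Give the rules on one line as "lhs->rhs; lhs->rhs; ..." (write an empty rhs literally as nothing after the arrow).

  | bbaaaa => baaaa => aaaa
  | abbbaabab => abbaabab => abaabab => bbabab => baaab => aaab => a
  | aba => bb
  | bbbba => bbba => bba => ba => a

aab->; aba->bb; ba->a; bab->aa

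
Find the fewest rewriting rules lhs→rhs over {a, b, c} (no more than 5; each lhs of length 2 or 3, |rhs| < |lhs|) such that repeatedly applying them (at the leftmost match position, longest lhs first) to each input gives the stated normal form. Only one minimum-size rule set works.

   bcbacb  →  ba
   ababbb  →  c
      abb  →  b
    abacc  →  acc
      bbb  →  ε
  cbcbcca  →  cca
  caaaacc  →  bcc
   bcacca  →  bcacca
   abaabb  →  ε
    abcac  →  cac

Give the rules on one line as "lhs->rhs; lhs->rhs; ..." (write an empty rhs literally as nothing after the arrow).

aa->b; ab->; bb->c; cb->

  | bcbacb => bacb => ba
  | ababbb => abbb => bb => c
  | abb => b
  | abacc => acc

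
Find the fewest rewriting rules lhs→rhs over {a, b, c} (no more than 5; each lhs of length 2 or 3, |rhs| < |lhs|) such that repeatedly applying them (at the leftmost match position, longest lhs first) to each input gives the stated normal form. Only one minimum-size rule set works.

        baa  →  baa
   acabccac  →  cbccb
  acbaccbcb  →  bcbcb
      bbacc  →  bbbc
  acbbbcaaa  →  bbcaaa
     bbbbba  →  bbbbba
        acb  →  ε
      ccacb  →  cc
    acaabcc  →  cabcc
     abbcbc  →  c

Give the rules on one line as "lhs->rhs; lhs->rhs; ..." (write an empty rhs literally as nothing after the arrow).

abb->a; ac->b; aca->c; acb->

  | baa
  | acabccac => cbccac => cbccb
  | acbaccbcb => accbcb => bcbcb
  | bbacc => bbbc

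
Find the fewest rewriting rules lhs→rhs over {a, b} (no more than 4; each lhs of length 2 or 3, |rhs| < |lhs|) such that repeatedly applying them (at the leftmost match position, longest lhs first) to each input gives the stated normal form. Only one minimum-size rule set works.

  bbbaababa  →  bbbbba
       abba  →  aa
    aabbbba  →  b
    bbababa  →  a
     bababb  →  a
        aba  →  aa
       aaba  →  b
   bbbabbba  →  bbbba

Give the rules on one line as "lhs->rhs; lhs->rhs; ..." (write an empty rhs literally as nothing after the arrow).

aaa->b; ab->a; bab->

  | bbbaababa => bbbaaaba => bbbbba
  | abba => aba => aa
  | aabbbba => aabbba => aabba => aaba => aaa => b
  | bbababa => baba => a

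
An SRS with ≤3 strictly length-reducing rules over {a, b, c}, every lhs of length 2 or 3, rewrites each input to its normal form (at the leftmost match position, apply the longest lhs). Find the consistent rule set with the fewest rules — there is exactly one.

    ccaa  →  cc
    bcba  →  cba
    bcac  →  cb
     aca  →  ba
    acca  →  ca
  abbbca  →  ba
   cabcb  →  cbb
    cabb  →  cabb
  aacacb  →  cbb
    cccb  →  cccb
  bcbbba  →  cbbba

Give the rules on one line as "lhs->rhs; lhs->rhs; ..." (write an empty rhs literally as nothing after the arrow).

aa->; ac->b; bc->c

  | ccaa => cc
  | bcba => cba
  | bcac => cac => cb
  | aca => ba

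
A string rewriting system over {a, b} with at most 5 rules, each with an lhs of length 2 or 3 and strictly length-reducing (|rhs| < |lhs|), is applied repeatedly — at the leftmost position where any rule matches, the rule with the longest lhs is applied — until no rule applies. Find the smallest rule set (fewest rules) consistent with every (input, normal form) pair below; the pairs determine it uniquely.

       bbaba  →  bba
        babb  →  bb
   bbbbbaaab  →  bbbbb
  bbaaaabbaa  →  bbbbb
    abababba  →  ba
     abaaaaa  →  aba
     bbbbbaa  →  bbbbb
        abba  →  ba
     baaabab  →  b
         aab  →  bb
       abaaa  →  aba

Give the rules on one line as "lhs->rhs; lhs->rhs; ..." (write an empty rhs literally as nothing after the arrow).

aa->; aab->bb; abb->b; bab->b

  | bbaba => bba
  | babb => bb
  | bbbbbaaab => bbbbbab => bbbbb
  | bbaaaabbaa => bbaabbaa => bbbbbaa => bbbbb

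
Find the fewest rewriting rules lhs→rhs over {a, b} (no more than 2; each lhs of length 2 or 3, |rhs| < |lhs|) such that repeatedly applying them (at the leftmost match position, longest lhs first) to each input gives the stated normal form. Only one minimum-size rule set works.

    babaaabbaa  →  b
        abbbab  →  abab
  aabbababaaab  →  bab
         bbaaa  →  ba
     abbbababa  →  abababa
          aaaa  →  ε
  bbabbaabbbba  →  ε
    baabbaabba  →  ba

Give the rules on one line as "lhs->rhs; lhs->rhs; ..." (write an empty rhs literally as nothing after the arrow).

  | babaaabbaa => babbabbaa => baabbaa => bbbbaa => bbaa => aa => b
  | abbbab => abab
  | aabbababaaab => bbbababaaab => bababaaab => bababbab => babaab => babbb => bab
  | bbaaa => aaa => ba

aa->b; bb->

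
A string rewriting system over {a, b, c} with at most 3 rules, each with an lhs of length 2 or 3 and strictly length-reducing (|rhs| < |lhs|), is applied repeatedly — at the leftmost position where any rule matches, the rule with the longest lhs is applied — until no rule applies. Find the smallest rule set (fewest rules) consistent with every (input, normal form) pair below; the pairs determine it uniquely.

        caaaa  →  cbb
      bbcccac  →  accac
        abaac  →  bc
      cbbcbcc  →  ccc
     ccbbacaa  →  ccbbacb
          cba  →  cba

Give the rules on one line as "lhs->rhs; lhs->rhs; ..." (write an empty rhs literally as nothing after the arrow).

  | caaaa => cbaa => cbb
  | bbcccac => accac
  | abaac => aac => bc
  | cbbcbcc => cabcc => ccc

aa->b; ab->; bbc->a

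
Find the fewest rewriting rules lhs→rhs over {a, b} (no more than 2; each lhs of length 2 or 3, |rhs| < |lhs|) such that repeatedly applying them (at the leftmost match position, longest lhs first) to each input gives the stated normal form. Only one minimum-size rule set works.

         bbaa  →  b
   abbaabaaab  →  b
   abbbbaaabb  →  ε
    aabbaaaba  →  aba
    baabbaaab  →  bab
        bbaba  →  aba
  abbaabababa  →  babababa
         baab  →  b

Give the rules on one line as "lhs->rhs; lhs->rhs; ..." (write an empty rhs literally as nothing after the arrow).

aa->b; bb->

  | bbaa => aa => b
  | abbaabaaab => aaabaaab => babaaab => babbab => baab => bbb => b
  | abbbbaaabb => abbaaabb => aaaabb => baabb => bbbb => bb => ε
  | aabbaaaba => bbbaaaba => baaaba => bbaba => aba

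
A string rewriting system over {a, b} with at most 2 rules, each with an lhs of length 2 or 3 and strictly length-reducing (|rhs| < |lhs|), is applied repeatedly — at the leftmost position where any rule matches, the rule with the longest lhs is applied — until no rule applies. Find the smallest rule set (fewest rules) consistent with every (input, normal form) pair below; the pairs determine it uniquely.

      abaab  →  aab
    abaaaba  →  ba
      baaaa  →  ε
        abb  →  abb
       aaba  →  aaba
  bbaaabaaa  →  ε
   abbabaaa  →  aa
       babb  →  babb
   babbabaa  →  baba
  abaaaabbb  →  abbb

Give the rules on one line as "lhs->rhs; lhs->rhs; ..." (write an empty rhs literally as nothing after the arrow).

aaa->; baa->a

  | abaab => aab
  | abaaaba => aaaba => ba
  | baaaa => aaa => ε
  | abb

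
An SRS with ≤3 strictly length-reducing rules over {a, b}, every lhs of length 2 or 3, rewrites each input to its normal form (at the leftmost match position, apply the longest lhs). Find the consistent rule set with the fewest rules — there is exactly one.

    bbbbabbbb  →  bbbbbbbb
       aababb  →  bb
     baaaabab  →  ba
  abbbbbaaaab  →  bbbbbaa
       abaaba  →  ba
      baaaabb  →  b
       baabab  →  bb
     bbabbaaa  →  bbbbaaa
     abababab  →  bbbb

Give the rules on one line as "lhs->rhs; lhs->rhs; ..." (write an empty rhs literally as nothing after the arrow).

aab->; ab->b

  | bbbbabbbb => bbbbbbbb
  | aababb => abb => bb
  | baaaabab => baaab => ba
  | abbbbbaaaab => bbbbbaaaab => bbbbbaa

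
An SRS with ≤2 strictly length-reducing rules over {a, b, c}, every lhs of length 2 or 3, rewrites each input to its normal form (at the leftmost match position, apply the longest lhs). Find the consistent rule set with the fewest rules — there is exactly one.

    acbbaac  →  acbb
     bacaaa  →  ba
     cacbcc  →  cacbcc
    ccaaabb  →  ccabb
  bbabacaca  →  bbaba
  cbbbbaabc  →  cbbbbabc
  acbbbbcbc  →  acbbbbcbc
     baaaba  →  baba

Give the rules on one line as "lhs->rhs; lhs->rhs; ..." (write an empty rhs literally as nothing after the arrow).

aa->a; bac->b

  | acbbaac => acbbac => acbb
  | bacaaa => baaa => baa => ba
  | cacbcc
  | ccaaabb => ccaabb => ccabb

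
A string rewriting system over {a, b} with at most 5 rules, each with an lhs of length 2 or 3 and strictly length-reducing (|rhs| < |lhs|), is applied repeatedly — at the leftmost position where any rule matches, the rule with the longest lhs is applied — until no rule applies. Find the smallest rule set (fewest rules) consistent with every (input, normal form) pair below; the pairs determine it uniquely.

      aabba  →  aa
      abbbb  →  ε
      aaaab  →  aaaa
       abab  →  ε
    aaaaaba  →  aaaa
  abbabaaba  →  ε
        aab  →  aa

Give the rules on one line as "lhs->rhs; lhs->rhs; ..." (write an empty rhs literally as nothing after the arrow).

  | aabba => aa
  | abbbb => bb => ε
  | aaaab => aaaa
  | abab => bb => ε

ab->a; aba->b; abb->; bb->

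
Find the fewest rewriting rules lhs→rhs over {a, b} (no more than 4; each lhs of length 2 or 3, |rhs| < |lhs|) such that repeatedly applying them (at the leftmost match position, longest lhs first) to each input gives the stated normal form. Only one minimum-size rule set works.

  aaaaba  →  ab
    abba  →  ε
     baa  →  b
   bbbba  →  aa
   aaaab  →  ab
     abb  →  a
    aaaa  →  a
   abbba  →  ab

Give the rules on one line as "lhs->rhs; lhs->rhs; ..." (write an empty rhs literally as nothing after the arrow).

aaa->; ba->b; bb->; bba->aa

  | aaaaba => aba => ab
  | abba => aaa => ε
  | baa => ba => b
  | bbbba => bba => aa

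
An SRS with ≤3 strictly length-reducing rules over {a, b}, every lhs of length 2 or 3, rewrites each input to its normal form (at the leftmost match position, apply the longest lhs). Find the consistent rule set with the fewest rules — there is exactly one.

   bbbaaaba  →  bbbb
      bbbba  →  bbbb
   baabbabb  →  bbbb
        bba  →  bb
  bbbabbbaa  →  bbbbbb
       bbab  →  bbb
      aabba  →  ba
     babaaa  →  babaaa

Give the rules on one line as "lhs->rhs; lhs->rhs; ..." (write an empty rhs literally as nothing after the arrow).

  | bbbaaaba => bbbaaba => bbbaba => bbbba => bbbb
  | bbbba => bbbb
  | baabbabb => bbabb => bbbb
  | bba => bb

aab->; bba->bb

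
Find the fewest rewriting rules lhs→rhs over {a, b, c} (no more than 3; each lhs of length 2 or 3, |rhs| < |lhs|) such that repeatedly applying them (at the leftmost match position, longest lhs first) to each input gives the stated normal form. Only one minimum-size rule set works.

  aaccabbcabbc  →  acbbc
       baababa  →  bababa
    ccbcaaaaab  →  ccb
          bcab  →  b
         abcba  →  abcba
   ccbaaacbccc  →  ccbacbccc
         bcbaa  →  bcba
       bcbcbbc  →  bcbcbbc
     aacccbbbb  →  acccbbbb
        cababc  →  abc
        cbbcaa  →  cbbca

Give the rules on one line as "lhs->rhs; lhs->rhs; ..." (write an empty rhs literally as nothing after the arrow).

aa->a; cab->

  | aaccabbcabbc => accabbcabbc => acbcabbc => acbbc
  | baababa => bababa
  | ccbcaaaaab => ccbcaaaab => ccbcaaab => ccbcaab => ccbcab => ccb
  | bcab => b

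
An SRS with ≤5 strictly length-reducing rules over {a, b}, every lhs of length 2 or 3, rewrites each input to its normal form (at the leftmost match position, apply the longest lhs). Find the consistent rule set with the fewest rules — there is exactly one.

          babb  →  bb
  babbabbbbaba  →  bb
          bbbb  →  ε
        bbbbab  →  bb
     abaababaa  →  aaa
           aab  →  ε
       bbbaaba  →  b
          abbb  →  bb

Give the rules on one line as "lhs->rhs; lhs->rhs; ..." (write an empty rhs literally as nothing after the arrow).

  | babb => bb
  | babbabbbbaba => bbabbbbaba => bbbbbaba => abbaba => baba => bb
  | bbbb => ab => ε
  | bbbbab => abab => bb

aab->ab; ab->; aba->b; bbb->a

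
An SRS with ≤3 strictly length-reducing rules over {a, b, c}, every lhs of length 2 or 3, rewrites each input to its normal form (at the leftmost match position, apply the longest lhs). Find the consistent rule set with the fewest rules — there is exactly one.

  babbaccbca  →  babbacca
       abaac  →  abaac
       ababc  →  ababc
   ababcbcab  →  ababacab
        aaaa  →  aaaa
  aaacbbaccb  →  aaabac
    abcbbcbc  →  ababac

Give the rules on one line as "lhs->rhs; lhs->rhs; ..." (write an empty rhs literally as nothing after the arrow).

bcb->ba; cb->

  | babbaccbca => babbacca
  | abaac
  | ababc
  | ababcbcab => ababacab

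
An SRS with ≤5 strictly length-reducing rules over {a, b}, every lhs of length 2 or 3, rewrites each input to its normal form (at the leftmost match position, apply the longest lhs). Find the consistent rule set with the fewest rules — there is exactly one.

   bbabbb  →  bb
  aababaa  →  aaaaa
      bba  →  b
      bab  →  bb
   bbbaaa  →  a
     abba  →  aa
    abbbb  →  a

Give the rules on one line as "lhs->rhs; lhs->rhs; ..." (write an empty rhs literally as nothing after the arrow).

ab->a; ba->; bab->bb; bbb->bb

  | bbabbb => bbbbb => bbbb => bbb => bb
  | aababaa => aaabaa => aaaaa
  | bba => b
  | bab => bb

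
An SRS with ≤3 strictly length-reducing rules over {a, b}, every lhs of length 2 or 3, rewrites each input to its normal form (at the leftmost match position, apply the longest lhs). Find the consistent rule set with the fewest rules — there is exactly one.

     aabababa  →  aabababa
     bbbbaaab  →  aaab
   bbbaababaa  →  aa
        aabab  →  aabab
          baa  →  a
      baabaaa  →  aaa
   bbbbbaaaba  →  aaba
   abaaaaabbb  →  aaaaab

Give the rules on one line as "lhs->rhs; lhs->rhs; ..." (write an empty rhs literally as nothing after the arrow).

  | aabababa
  | bbbbaaab => bbaaab => aaab
  | bbbaababaa => baababaa => ababaa => abaa => aa
  | aabab

baa->a; bb->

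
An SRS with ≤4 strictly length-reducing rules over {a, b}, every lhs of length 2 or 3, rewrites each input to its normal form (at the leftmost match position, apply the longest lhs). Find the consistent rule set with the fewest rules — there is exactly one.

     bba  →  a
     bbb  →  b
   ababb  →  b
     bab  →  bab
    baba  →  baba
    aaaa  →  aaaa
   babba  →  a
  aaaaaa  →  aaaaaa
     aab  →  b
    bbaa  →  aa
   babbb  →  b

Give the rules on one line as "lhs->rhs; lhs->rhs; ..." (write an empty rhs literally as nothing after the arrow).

aab->b; abb->b; bb->

  | bba => a
  | bbb => b
  | ababb => abb => b
  | bab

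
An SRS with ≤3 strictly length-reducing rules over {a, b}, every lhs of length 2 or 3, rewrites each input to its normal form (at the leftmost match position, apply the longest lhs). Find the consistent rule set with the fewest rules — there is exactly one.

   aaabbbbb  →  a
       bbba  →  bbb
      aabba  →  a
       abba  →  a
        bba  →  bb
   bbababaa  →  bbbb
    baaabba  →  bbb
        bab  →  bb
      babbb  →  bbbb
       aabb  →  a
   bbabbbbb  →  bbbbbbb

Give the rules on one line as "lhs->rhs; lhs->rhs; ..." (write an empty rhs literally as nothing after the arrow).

aa->a; ab->a; ba->b

  | aaabbbbb => aabbbbb => abbbbb => abbbb => abbb => abb => ab => a
  | bbba => bbb
  | aabba => abba => aba => aa => a
  | abba => aba => aa => a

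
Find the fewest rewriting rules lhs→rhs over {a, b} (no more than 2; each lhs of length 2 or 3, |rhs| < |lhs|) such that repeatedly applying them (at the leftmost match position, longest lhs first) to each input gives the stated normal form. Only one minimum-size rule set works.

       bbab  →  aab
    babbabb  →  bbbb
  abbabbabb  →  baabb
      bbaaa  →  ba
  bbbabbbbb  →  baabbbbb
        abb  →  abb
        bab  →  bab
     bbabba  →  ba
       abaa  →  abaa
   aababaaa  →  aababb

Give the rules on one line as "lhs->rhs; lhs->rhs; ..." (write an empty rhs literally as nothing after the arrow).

aaa->b; bba->aa

  | bbab => aab
  | babbabb => baaabb => bbbb
  | abbabbabb => aaabbabb => bbbabb => baabb
  | bbaaa => aaaa => ba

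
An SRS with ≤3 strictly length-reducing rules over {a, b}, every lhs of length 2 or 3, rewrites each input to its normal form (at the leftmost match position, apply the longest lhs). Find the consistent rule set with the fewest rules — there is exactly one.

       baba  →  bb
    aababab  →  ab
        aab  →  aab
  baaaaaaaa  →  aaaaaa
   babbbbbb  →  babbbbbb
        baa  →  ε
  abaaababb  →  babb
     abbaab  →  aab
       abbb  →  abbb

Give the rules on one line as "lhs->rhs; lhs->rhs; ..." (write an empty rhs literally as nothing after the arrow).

aba->b; baa->; bba->

  | baba => bb
  | aababab => abbab => ab
  | aab
  | baaaaaaaa => aaaaaa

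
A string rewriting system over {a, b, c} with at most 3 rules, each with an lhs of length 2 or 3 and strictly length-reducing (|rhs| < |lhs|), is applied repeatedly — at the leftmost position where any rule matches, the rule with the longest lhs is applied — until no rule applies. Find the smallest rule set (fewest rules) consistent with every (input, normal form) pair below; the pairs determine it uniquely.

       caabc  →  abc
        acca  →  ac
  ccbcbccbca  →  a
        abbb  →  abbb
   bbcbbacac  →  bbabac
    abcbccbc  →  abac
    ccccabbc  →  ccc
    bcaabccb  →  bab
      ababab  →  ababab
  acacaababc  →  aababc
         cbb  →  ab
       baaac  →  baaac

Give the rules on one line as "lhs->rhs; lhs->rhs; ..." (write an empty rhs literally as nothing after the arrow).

ca->; cab->c; cb->a

  | caabc => abc
  | acca => ac
  | ccbcbccbca => cacbccbca => cbccbca => accbca => acaca => aca => a
  | abbb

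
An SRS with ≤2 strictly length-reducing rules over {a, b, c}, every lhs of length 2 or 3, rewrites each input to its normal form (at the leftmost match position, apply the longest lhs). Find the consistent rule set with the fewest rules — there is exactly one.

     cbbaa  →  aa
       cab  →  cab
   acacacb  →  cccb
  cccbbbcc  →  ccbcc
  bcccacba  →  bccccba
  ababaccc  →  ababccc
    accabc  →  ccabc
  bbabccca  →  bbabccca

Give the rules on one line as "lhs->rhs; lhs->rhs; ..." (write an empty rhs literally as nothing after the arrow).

  | cbbaa => aa
  | cab
  | acacacb => cacacb => ccacb => cccb
  | cccbbbcc => ccbcc

ac->c; cbb->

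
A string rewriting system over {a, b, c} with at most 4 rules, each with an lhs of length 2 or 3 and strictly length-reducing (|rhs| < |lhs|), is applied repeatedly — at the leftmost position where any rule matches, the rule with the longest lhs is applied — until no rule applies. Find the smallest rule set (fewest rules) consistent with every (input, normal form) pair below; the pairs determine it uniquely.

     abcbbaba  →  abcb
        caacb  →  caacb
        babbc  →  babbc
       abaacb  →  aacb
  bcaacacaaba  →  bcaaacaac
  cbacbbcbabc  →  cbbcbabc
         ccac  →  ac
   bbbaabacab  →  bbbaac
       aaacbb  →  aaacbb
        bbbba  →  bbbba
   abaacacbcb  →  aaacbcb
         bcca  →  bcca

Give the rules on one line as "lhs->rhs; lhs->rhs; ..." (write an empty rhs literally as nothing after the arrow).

aba->ac; bac->; cab->; cac->ac

  | abcbbaba => abcbbac => abcb
  | caacb
  | babbc
  | abaacb => acacb => aacb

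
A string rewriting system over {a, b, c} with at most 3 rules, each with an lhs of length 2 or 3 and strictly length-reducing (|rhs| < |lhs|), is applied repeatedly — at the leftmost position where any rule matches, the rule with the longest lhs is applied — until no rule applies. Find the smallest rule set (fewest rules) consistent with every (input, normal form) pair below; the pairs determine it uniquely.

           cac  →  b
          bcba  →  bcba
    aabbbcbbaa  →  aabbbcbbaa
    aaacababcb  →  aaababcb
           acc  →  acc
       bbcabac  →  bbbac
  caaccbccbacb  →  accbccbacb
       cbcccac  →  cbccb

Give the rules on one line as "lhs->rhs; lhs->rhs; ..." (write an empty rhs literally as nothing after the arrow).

ca->; cac->b

  | cac => b
  | bcba
  | aabbbcbbaa
  | aaacababcb => aaababcb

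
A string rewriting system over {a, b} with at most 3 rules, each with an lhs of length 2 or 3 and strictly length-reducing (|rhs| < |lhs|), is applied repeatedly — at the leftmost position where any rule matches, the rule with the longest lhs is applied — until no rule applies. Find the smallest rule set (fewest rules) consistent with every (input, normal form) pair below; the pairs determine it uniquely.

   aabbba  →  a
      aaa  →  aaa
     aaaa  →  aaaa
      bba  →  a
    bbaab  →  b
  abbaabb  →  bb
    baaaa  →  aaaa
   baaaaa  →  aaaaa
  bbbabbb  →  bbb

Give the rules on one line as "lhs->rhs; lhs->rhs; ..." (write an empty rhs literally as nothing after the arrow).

ab->b; ba->a

  | aabbba => abbba => bbba => bba => ba => a
  | aaa
  | aaaa
  | bba => ba => a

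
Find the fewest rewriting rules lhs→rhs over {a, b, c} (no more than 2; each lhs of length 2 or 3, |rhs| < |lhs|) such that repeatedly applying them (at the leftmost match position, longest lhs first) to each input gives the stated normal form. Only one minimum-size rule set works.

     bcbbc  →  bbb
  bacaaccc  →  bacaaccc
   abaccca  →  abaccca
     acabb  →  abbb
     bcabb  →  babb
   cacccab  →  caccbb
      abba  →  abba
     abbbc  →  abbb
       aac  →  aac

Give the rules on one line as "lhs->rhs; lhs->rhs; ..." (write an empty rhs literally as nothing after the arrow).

  | bcbbc => bbbc => bbb
  | bacaaccc
  | abaccca
  | acabb => abbb

bc->b; cab->bb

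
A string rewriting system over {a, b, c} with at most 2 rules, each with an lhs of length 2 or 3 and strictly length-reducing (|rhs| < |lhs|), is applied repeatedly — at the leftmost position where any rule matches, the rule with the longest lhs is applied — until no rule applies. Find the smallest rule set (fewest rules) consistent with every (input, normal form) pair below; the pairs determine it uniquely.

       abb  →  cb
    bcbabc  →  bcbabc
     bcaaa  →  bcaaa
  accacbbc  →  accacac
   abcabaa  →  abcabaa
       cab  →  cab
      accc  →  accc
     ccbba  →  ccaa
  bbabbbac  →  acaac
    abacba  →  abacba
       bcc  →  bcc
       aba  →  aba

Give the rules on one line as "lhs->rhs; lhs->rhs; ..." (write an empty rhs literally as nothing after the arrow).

  | abb => cb
  | bcbabc
  | bcaaa
  | accacbbc => accacac

abb->cb; bb->a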